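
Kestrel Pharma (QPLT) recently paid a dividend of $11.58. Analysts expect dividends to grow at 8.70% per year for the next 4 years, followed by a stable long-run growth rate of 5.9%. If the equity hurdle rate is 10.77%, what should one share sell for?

Two-stage DDM. Project D₁…D_4 at 0.087, terminal growth 0.059, discount at r = 0.1077.
D_1 = 12.5875
D_2 = 13.6826
D_3 = 14.8730
D_4 = 16.1669
Terminal value at t=4: TV = D_5/(r−g) = 17.1207/(0.1077−0.059) = 351.5554
P₀ = 12.5875/(1+0.1077)^1 + 13.6826/(1+0.1077)^2 + 14.8730/(1+0.1077)^3 + 16.1669/(1+0.1077)^4 + 351.5554/(1+0.1077)^4 = 277.7059

$277.71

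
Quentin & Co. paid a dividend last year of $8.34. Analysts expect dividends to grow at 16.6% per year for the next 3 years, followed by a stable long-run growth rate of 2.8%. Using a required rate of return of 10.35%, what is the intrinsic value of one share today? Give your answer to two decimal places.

Two-stage DDM. Project D₁…D_3 at 0.166, terminal growth 0.028, discount at r = 0.1035.
D_1 = 9.7244
D_2 = 11.3387
D_3 = 13.2209
Terminal value at t=3: TV = D_4/(r−g) = 13.5911/(0.1035−0.028) = 180.0147
P₀ = 9.7244/(1+0.1035)^1 + 11.3387/(1+0.1035)^2 + 13.2209/(1+0.1035)^3 + 180.0147/(1+0.1035)^3 = 161.9275

$161.93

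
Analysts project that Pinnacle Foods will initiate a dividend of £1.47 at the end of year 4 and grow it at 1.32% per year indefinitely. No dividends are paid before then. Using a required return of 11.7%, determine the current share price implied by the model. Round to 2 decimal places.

Deferred-dividend DDM. At t=3 the remaining stream is a growing perpetuity with first payment D_4 = 1.47.
V_3 = D_4/(r−g) = 1.47/(0.117−0.0132) = 14.1618
P₀ = V_3/(1+r)^3 = 14.1618/(1+0.117)^3 = 10.1616

£10.16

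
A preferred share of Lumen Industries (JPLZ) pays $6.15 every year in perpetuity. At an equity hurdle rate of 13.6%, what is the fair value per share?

Zero-growth DDM (perpetuity): P₀ = D/r = 6.15 / 0.136 = 45.2206

$45.22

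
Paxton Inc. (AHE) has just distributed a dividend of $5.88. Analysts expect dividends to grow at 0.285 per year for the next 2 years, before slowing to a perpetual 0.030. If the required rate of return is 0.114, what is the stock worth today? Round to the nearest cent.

$110.54

Two-stage DDM. Project D₁…D_2 at 0.285, terminal growth 0.03, discount at r = 0.114.
D_1 = 7.5558
D_2 = 9.7092
Terminal value at t=2: TV = D_3/(r−g) = 10.0005/(0.114−0.03) = 119.0533
P₀ = 7.5558/(1+0.114)^1 + 9.7092/(1+0.114)^2 + 119.0533/(1+0.114)^2 = 110.5400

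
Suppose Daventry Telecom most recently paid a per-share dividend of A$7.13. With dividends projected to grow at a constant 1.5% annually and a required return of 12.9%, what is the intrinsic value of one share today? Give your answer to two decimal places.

Gordon growth model: P₀ = D₁/(r − g). D₁ = 7.13 × (1 + 0.015) = 7.2369.
P₀ = 7.2369 / (0.129 − 0.015) = 7.2369 / 0.114 = 63.4820

A$63.48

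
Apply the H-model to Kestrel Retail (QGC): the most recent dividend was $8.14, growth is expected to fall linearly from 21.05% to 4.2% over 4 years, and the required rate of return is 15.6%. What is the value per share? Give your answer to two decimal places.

H-model: P₀ = D₀[(1+g_L) + H(g_S−g_L)]/(r−g_L), with H = 4/2 = 2.
P₀ = 8.14 × [(1+0.042) + 2×(0.2105−0.042)] / (0.156−0.042)
   = 8.14 × 1.3790 / 0.114 = 98.4654

$98.47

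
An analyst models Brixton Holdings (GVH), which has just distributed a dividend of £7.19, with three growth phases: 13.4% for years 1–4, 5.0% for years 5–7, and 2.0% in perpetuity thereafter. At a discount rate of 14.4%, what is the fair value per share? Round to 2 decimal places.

£89.88

Three-stage DDM. Project D₁…D_7; terminal Gordon value at t=7 with g = 0.02; discount at r = 0.144.
D_1 = 8.1535
D_2 = 9.2460
D_3 = 10.4850
D_4 = 11.8900
D_5 = 12.4845
D_6 = 13.1087
D_7 = 13.7641
TV_7 = 14.0394/(0.144−0.02) = 113.2211
P₀ = Σ Dₜ/(1+r)ᵗ + TV_7/(1+r)^7 = 89.8753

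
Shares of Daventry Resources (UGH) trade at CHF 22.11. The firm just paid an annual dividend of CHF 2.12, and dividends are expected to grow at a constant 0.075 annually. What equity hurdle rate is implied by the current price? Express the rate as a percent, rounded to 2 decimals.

17.81%

Rearranging the constant-growth DDM: r = D₁/P₀ + g.
D₁ = 2.12 × (1 + 0.075) = 2.2790.
r = 2.2790 / 22.11 + 0.075 = 0.10308 + 0.075 = 0.17808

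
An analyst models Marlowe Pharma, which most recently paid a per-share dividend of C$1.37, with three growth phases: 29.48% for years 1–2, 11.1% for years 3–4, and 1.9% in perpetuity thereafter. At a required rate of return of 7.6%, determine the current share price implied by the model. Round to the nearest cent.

C$45.61

Three-stage DDM. Project D₁…D_4; terminal Gordon value at t=4 with g = 0.019; discount at r = 0.076.
D_1 = 1.7739
D_2 = 2.2968
D_3 = 2.5518
D_4 = 2.8350
TV_4 = 2.8889/(0.076−0.019) = 50.6820
P₀ = Σ Dₜ/(1+r)ᵗ + TV_4/(1+r)^4 = 45.6055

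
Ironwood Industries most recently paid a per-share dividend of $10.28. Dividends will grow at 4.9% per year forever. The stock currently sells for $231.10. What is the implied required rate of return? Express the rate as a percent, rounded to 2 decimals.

9.57%

Rearranging the constant-growth DDM: r = D₁/P₀ + g.
D₁ = 10.28 × (1 + 0.049) = 10.7837.
r = 10.7837 / 231.10 + 0.049 = 0.04666 + 0.049 = 0.09566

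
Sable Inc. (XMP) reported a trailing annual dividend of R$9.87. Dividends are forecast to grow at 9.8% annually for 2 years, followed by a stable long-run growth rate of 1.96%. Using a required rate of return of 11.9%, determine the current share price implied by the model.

Two-stage DDM. Project D₁…D_2 at 0.098, terminal growth 0.0196, discount at r = 0.119.
D_1 = 10.8373
D_2 = 11.8993
Terminal value at t=2: TV = D_3/(r−g) = 12.1325/(0.119−0.0196) = 122.0577
P₀ = 10.8373/(1+0.119)^1 + 11.8993/(1+0.119)^2 + 122.0577/(1+0.119)^2 = 116.6655

R$116.67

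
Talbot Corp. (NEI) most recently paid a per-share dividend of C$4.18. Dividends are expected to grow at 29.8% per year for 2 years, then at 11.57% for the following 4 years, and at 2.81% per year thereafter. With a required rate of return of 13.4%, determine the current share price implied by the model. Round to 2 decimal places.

Three-stage DDM. Project D₁…D_6; terminal Gordon value at t=6 with g = 0.0281; discount at r = 0.134.
D_1 = 5.4256
D_2 = 7.0425
D_3 = 7.8573
D_4 = 8.7664
D_5 = 9.7807
D_6 = 10.9123
TV_6 = 11.2189/(0.134−0.0281) = 105.9387
P₀ = Σ Dₜ/(1+r)ᵗ + TV_6/(1+r)^6 = 81.1140

C$81.11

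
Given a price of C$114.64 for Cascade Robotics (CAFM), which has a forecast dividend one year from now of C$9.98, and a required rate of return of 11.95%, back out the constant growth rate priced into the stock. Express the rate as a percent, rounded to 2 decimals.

From P₀ = D₁/(r − g), the implied growth is g = r − D₁/P₀.
g = 0.1195 − 9.98/114.64 = 0.1195 − 0.08706 = 0.03244

3.24%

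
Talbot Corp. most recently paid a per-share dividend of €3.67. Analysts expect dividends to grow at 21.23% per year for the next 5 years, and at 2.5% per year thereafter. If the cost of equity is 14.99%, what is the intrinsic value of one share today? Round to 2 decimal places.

Two-stage DDM. Project D₁…D_5 at 0.2123, terminal growth 0.025, discount at r = 0.1499.
D_1 = 4.4491
D_2 = 5.3937
D_3 = 6.5388
D_4 = 7.9270
D_5 = 9.6098
Terminal value at t=5: TV = D_6/(r−g) = 9.8501/(0.1499−0.025) = 78.8639
P₀ = 4.4491/(1+0.1499)^1 + 5.3937/(1+0.1499)^2 + 6.5388/(1+0.1499)^3 + 7.9270/(1+0.1499)^4 + 9.6098/(1+0.1499)^5 + 78.8639/(1+0.1499)^5 = 60.7888

€60.79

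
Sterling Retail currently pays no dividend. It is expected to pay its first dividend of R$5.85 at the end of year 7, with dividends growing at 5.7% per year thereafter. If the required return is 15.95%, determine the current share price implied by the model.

R$23.49

Deferred-dividend DDM. At t=6 the remaining stream is a growing perpetuity with first payment D_7 = 5.85.
V_6 = D_7/(r−g) = 5.85/(0.1595−0.057) = 57.0732
P₀ = V_6/(1+r)^6 = 57.0732/(1+0.1595)^6 = 23.4859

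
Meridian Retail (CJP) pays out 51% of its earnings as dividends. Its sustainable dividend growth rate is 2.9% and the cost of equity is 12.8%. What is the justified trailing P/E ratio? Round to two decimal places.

Justified trailing P/E = b(1+g)/(r−g) = 0.51×(1+0.029)/(0.128−0.029) = 5.3009

5.30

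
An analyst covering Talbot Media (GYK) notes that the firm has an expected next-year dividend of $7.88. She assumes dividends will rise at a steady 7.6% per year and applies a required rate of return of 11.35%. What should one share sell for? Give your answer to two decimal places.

$210.13

Gordon growth model: P₀ = D₁/(r − g), with D₁ = 7.88 given directly.
P₀ = 7.8800 / (0.1135 − 0.076) = 7.8800 / 0.0375 = 210.1333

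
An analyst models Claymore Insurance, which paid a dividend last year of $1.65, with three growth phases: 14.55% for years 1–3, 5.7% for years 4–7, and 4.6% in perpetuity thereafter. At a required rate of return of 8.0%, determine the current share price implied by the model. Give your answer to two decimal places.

$68.61

Three-stage DDM. Project D₁…D_7; terminal Gordon value at t=7 with g = 0.046; discount at r = 0.08.
D_1 = 1.8901
D_2 = 2.1651
D_3 = 2.4801
D_4 = 2.6215
D_5 = 2.7709
D_6 = 2.9288
D_7 = 3.0958
TV_7 = 3.2382/(0.08−0.046) = 95.2406
P₀ = Σ Dₜ/(1+r)ᵗ + TV_7/(1+r)^7 = 68.6117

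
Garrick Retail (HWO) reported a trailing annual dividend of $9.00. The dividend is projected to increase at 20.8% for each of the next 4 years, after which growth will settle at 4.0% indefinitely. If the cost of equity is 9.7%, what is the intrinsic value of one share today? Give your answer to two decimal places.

Two-stage DDM. Project D₁…D_4 at 0.208, terminal growth 0.04, discount at r = 0.097.
D_1 = 10.8720
D_2 = 13.1334
D_3 = 15.8651
D_4 = 19.1651
Terminal value at t=4: TV = D_5/(r−g) = 19.9317/(0.097−0.04) = 349.6783
P₀ = 10.8720/(1+0.097)^1 + 13.1334/(1+0.097)^2 + 15.8651/(1+0.097)^3 + 19.1651/(1+0.097)^4 + 349.6783/(1+0.097)^4 = 287.5340

$287.53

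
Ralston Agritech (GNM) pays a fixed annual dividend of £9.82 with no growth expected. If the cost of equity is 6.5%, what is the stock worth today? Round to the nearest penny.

£151.08

Zero-growth DDM (perpetuity): P₀ = D/r = 9.82 / 0.065 = 151.0769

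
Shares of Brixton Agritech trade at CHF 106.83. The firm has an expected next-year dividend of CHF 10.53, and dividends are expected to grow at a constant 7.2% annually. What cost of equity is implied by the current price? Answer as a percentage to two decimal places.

17.06%

Rearranging the constant-growth DDM: r = D₁/P₀ + g.
r = 10.5300 / 106.83 + 0.072 = 0.09857 + 0.072 = 0.17057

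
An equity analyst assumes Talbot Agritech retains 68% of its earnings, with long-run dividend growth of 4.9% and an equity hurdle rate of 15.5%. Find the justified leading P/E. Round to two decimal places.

Payout ratio b = 1 − 0.68 = 0.32.
Justified leading P/E = b/(r−g) = 0.32/(0.155−0.049) = 3.0189

3.02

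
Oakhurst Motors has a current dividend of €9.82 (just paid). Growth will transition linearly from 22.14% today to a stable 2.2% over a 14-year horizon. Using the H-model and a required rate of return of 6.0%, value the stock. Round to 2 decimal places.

€624.81

H-model: P₀ = D₀[(1+g_L) + H(g_S−g_L)]/(r−g_L), with H = 14/2 = 7.
P₀ = 9.82 × [(1+0.022) + 7×(0.2214−0.022)] / (0.06−0.022)
   = 9.82 × 2.4178 / 0.038 = 624.8104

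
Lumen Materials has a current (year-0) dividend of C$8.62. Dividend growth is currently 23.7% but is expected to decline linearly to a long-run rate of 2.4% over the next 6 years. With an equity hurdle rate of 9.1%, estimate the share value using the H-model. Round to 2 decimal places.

C$213.96

H-model: P₀ = D₀[(1+g_L) + H(g_S−g_L)]/(r−g_L), with H = 6/2 = 3.
P₀ = 8.62 × [(1+0.024) + 3×(0.237−0.024)] / (0.091−0.024)
   = 8.62 × 1.6630 / 0.067 = 213.9561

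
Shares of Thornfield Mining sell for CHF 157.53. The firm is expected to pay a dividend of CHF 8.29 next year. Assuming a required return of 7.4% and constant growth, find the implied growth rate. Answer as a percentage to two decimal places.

2.14%

From P₀ = D₁/(r − g), the implied growth is g = r − D₁/P₀.
g = 0.074 − 8.29/157.53 = 0.074 − 0.05262 = 0.02138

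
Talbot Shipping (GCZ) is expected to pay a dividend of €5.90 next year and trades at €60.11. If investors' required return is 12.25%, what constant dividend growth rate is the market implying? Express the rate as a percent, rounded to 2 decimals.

From P₀ = D₁/(r − g), the implied growth is g = r − D₁/P₀.
g = 0.1225 − 5.90/60.11 = 0.1225 − 0.09815 = 0.02435

2.43%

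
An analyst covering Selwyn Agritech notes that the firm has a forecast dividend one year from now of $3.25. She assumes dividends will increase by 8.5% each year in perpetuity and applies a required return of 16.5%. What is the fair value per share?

$40.62

Gordon growth model: P₀ = D₁/(r − g), with D₁ = 3.25 given directly.
P₀ = 3.2500 / (0.165 − 0.085) = 3.2500 / 0.08 = 40.6250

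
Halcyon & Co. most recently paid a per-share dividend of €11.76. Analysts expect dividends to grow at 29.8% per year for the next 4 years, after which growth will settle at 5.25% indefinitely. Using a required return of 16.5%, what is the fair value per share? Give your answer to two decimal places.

€231.63

Two-stage DDM. Project D₁…D_4 at 0.298, terminal growth 0.0525, discount at r = 0.165.
D_1 = 15.2645
D_2 = 19.8133
D_3 = 25.7177
D_4 = 33.3815
Terminal value at t=4: TV = D_5/(r−g) = 35.1340/(0.165−0.0525) = 312.3027
P₀ = 15.2645/(1+0.165)^1 + 19.8133/(1+0.165)^2 + 25.7177/(1+0.165)^3 + 33.3815/(1+0.165)^4 + 312.3027/(1+0.165)^4 = 231.6277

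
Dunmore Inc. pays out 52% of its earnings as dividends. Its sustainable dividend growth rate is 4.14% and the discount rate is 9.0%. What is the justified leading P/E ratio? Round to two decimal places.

10.70

Justified leading P/E = b/(r−g) = 0.52/(0.09−0.0414) = 10.6996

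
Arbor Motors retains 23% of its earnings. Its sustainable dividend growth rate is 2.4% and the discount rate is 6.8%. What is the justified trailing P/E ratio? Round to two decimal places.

17.92

Payout ratio b = 1 − 0.23 = 0.77.
Justified trailing P/E = b(1+g)/(r−g) = 0.77×(1+0.024)/(0.068−0.024) = 17.9200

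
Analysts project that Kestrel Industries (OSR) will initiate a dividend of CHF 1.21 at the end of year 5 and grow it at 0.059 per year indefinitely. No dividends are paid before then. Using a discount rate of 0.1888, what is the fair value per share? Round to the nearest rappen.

Deferred-dividend DDM. At t=4 the remaining stream is a growing perpetuity with first payment D_5 = 1.21.
V_4 = D_5/(r−g) = 1.21/(0.1888−0.059) = 9.3220
P₀ = V_4/(1+r)^4 = 9.3220/(1+0.1888)^4 = 4.6674

CHF 4.67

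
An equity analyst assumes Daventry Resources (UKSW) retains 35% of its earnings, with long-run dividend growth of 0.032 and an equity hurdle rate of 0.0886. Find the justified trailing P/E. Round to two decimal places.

Payout ratio b = 1 − 0.35 = 0.65.
Justified trailing P/E = b(1+g)/(r−g) = 0.65×(1+0.032)/(0.0886−0.032) = 11.8516

11.85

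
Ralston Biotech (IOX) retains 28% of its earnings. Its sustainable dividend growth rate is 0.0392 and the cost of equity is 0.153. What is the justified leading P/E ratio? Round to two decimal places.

Payout ratio b = 1 − 0.28 = 0.72.
Justified leading P/E = b/(r−g) = 0.72/(0.153−0.0392) = 6.3269

6.33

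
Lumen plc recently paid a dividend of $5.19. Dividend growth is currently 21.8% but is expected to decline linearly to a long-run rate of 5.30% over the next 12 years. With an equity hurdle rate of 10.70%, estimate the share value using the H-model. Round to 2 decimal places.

$196.36

H-model: P₀ = D₀[(1+g_L) + H(g_S−g_L)]/(r−g_L), with H = 12/2 = 6.
P₀ = 5.19 × [(1+0.053) + 6×(0.218−0.053)] / (0.107−0.053)
   = 5.19 × 2.0430 / 0.054 = 196.3550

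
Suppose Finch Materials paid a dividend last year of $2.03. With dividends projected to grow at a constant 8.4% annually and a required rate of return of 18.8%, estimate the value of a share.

Gordon growth model: P₀ = D₁/(r − g). D₁ = 2.03 × (1 + 0.084) = 2.2005.
P₀ = 2.2005 / (0.188 − 0.084) = 2.2005 / 0.104 = 21.1588

$21.16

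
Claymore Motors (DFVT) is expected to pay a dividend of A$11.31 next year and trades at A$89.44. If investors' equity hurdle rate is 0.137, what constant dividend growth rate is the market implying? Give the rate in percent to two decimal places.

From P₀ = D₁/(r − g), the implied growth is g = r − D₁/P₀.
g = 0.137 − 11.31/89.44 = 0.137 − 0.12645 = 0.01055

1.05%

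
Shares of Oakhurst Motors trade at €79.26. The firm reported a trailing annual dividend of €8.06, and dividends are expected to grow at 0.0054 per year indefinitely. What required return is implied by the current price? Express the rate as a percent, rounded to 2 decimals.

Rearranging the constant-growth DDM: r = D₁/P₀ + g.
D₁ = 8.06 × (1 + 0.0054) = 8.1035.
r = 8.1035 / 79.26 + 0.0054 = 0.10224 + 0.0054 = 0.10764

10.76%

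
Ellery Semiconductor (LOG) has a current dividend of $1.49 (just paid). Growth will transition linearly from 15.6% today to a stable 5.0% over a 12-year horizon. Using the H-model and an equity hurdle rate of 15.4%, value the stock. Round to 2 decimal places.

$24.16

H-model: P₀ = D₀[(1+g_L) + H(g_S−g_L)]/(r−g_L), with H = 12/2 = 6.
P₀ = 1.49 × [(1+0.05) + 6×(0.156−0.05)] / (0.154−0.05)
   = 1.49 × 1.6860 / 0.104 = 24.1552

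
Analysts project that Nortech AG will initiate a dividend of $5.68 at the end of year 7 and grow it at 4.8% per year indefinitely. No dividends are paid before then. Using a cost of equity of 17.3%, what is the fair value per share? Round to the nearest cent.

$17.44

Deferred-dividend DDM. At t=6 the remaining stream is a growing perpetuity with first payment D_7 = 5.68.
V_6 = D_7/(r−g) = 5.68/(0.173−0.048) = 45.4400
P₀ = V_6/(1+r)^6 = 45.4400/(1+0.173)^6 = 17.4442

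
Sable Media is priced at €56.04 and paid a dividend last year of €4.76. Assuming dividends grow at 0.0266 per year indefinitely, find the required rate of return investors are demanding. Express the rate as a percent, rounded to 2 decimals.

11.38%

Rearranging the constant-growth DDM: r = D₁/P₀ + g.
D₁ = 4.76 × (1 + 0.0266) = 4.8866.
r = 4.8866 / 56.04 + 0.0266 = 0.08720 + 0.0266 = 0.11380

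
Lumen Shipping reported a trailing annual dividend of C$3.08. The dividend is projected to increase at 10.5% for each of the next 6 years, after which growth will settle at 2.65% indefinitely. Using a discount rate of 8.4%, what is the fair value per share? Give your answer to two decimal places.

Two-stage DDM. Project D₁…D_6 at 0.105, terminal growth 0.0265, discount at r = 0.084.
D_1 = 3.4034
D_2 = 3.7608
D_3 = 4.1556
D_4 = 4.5920
D_5 = 5.0741
D_6 = 5.6069
Terminal value at t=6: TV = D_7/(r−g) = 5.7555/(0.084−0.0265) = 100.0957
P₀ = 3.4034/(1+0.084)^1 + 3.7608/(1+0.084)^2 + 4.1556/(1+0.084)^3 + 4.5920/(1+0.084)^4 + 5.0741/(1+0.084)^5 + 5.6069/(1+0.084)^6 + 100.0957/(1+0.084)^6 = 81.4678

C$81.47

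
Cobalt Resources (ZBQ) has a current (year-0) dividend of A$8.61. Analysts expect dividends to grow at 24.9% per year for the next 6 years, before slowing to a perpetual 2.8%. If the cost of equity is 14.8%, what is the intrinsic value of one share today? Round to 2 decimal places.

A$192.45

Two-stage DDM. Project D₁…D_6 at 0.249, terminal growth 0.028, discount at r = 0.148.
D_1 = 10.7539
D_2 = 13.4316
D_3 = 16.7761
D_4 = 20.9533
D_5 = 26.1707
D_6 = 32.6872
Terminal value at t=6: TV = D_7/(r−g) = 33.6024/(0.148−0.028) = 280.0204
P₀ = 10.7539/(1+0.148)^1 + 13.4316/(1+0.148)^2 + 16.7761/(1+0.148)^3 + 20.9533/(1+0.148)^4 + 26.1707/(1+0.148)^5 + 32.6872/(1+0.148)^6 + 280.0204/(1+0.148)^6 = 192.4479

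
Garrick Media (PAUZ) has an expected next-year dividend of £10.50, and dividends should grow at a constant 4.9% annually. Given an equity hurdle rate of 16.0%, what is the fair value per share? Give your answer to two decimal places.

£94.59

Gordon growth model: P₀ = D₁/(r − g), with D₁ = 10.50 given directly.
P₀ = 10.5000 / (0.16 − 0.049) = 10.5000 / 0.111 = 94.5946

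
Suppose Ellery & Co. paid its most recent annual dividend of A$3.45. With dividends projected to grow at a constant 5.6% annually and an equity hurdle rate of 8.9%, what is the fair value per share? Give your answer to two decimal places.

A$110.40

Gordon growth model: P₀ = D₁/(r − g). D₁ = 3.45 × (1 + 0.056) = 3.6432.
P₀ = 3.6432 / (0.089 − 0.056) = 3.6432 / 0.033 = 110.4000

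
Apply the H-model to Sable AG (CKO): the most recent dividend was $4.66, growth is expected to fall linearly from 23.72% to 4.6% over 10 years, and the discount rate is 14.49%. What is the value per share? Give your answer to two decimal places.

$94.33

H-model: P₀ = D₀[(1+g_L) + H(g_S−g_L)]/(r−g_L), with H = 10/2 = 5.
P₀ = 4.66 × [(1+0.046) + 5×(0.2372−0.046)] / (0.1449−0.046)
   = 4.66 × 2.0020 / 0.0989 = 94.3308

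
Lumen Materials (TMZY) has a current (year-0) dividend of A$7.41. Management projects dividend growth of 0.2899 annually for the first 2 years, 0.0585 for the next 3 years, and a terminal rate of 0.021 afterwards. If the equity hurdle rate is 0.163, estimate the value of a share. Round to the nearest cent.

Three-stage DDM. Project D₁…D_5; terminal Gordon value at t=5 with g = 0.021; discount at r = 0.163.
D_1 = 9.5582
D_2 = 12.3291
D_3 = 13.0503
D_4 = 13.8138
D_5 = 14.6219
TV_5 = 14.9289/(0.163−0.021) = 105.1333
P₀ = Σ Dₜ/(1+r)ᵗ + TV_5/(1+r)^5 = 89.4663

A$89.47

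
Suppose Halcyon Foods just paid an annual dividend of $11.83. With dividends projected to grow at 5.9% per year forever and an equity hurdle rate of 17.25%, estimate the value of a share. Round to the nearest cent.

Gordon growth model: P₀ = D₁/(r − g). D₁ = 11.83 × (1 + 0.059) = 12.5280.
P₀ = 12.5280 / (0.1725 − 0.059) = 12.5280 / 0.1135 = 110.3786

$110.38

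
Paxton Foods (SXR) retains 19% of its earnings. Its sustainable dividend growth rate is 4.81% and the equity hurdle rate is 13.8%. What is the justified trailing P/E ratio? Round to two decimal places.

Payout ratio b = 1 − 0.19 = 0.81.
Justified trailing P/E = b(1+g)/(r−g) = 0.81×(1+0.0481)/(0.138−0.0481) = 9.4434

9.44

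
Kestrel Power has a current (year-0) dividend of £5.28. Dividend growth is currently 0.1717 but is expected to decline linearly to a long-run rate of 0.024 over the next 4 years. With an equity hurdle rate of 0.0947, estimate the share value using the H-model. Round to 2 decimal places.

£98.54

H-model: P₀ = D₀[(1+g_L) + H(g_S−g_L)]/(r−g_L), with H = 4/2 = 2.
P₀ = 5.28 × [(1+0.024) + 2×(0.1717−0.024)] / (0.0947−0.024)
   = 5.28 × 1.3194 / 0.0707 = 98.5351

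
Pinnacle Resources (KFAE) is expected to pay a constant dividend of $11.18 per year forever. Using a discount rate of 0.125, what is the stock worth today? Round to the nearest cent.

Zero-growth DDM (perpetuity): P₀ = D/r = 11.18 / 0.125 = 89.4400

$89.44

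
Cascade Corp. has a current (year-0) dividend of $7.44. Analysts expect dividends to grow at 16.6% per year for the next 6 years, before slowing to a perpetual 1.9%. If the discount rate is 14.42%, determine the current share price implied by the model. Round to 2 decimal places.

$115.53

Two-stage DDM. Project D₁…D_6 at 0.166, terminal growth 0.019, discount at r = 0.1442.
D_1 = 8.6750
D_2 = 10.1151
D_3 = 11.7942
D_4 = 13.7520
D_5 = 16.0349
D_6 = 18.6967
Terminal value at t=6: TV = D_7/(r−g) = 19.0519/(0.1442−0.019) = 152.1718
P₀ = 8.6750/(1+0.1442)^1 + 10.1151/(1+0.1442)^2 + 11.7942/(1+0.1442)^3 + 13.7520/(1+0.1442)^4 + 16.0349/(1+0.1442)^5 + 18.6967/(1+0.1442)^6 + 152.1718/(1+0.1442)^6 = 115.5276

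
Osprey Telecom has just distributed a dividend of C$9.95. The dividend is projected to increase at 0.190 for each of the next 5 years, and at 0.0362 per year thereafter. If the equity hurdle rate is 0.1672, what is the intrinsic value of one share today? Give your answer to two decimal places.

Two-stage DDM. Project D₁…D_5 at 0.19, terminal growth 0.0362, discount at r = 0.1672.
D_1 = 11.8405
D_2 = 14.0902
D_3 = 16.7673
D_4 = 19.9531
D_5 = 23.7442
Terminal value at t=5: TV = D_6/(r−g) = 24.6038/(0.1672−0.0362) = 187.8150
P₀ = 11.8405/(1+0.1672)^1 + 14.0902/(1+0.1672)^2 + 16.7673/(1+0.1672)^3 + 19.9531/(1+0.1672)^4 + 23.7442/(1+0.1672)^5 + 187.8150/(1+0.1672)^5 = 139.4394

C$139.44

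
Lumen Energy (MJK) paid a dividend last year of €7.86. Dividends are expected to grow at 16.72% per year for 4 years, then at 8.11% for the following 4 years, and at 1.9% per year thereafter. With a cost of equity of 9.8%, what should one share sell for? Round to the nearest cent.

Three-stage DDM. Project D₁…D_8; terminal Gordon value at t=8 with g = 0.019; discount at r = 0.098.
D_1 = 9.1742
D_2 = 10.7081
D_3 = 12.4985
D_4 = 14.5883
D_5 = 15.7714
D_6 = 17.0504
D_7 = 18.4332
D_8 = 19.9282
TV_8 = 20.3068/(0.098−0.019) = 257.0480
P₀ = Σ Dₜ/(1+r)ᵗ + TV_8/(1+r)^8 = 197.0151

€197.02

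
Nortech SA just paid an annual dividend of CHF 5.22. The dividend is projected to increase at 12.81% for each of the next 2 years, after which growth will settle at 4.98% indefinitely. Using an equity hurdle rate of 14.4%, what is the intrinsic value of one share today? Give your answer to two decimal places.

CHF 66.79

Two-stage DDM. Project D₁…D_2 at 0.1281, terminal growth 0.0498, discount at r = 0.144.
D_1 = 5.8887
D_2 = 6.6430
Terminal value at t=2: TV = D_3/(r−g) = 6.9738/(0.144−0.0498) = 74.0323
P₀ = 5.8887/(1+0.144)^1 + 6.6430/(1+0.144)^2 + 74.0323/(1+0.144)^2 = 66.7912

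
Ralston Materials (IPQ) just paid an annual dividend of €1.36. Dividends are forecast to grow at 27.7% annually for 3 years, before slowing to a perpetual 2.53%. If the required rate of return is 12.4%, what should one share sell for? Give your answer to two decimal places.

€26.01

Two-stage DDM. Project D₁…D_3 at 0.277, terminal growth 0.0253, discount at r = 0.124.
D_1 = 1.7367
D_2 = 2.2178
D_3 = 2.8321
Terminal value at t=3: TV = D_4/(r−g) = 2.9038/(0.124−0.0253) = 29.4202
P₀ = 1.7367/(1+0.124)^1 + 2.2178/(1+0.124)^2 + 2.8321/(1+0.124)^3 + 29.4202/(1+0.124)^3 = 26.0129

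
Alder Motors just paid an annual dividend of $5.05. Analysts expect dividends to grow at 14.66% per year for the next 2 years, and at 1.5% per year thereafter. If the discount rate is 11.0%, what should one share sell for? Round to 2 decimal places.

$68.18

Two-stage DDM. Project D₁…D_2 at 0.1466, terminal growth 0.015, discount at r = 0.11.
D_1 = 5.7903
D_2 = 6.6392
Terminal value at t=2: TV = D_3/(r−g) = 6.7388/(0.11−0.015) = 70.9345
P₀ = 5.7903/(1+0.11)^1 + 6.6392/(1+0.11)^2 + 70.9345/(1+0.11)^2 = 68.1771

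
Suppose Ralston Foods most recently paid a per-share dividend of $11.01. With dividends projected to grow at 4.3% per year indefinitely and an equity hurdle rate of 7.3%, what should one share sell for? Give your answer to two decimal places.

Gordon growth model: P₀ = D₁/(r − g). D₁ = 11.01 × (1 + 0.043) = 11.4834.
P₀ = 11.4834 / (0.073 − 0.043) = 11.4834 / 0.03 = 382.7810

$382.78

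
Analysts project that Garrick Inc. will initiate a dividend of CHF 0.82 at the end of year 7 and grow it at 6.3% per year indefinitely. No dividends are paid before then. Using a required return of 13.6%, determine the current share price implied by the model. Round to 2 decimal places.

Deferred-dividend DDM. At t=6 the remaining stream is a growing perpetuity with first payment D_7 = 0.82.
V_6 = D_7/(r−g) = 0.82/(0.136−0.063) = 11.2329
P₀ = V_6/(1+r)^6 = 11.2329/(1+0.136)^6 = 5.2266

CHF 5.23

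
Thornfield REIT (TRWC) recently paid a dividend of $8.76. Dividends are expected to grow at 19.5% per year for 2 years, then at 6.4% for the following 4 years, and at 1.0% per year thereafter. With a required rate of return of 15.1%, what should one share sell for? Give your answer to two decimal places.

Three-stage DDM. Project D₁…D_6; terminal Gordon value at t=6 with g = 0.01; discount at r = 0.151.
D_1 = 10.4682
D_2 = 12.5095
D_3 = 13.3101
D_4 = 14.1620
D_5 = 15.0683
D_6 = 16.0327
TV_6 = 16.1930/(0.151−0.01) = 114.8441
P₀ = Σ Dₜ/(1+r)ᵗ + TV_6/(1+r)^6 = 99.0818

$99.08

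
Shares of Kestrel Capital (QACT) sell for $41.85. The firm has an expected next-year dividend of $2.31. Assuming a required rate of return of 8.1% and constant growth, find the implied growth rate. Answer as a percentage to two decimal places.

From P₀ = D₁/(r − g), the implied growth is g = r − D₁/P₀.
g = 0.081 − 2.31/41.85 = 0.081 − 0.05520 = 0.02580

2.58%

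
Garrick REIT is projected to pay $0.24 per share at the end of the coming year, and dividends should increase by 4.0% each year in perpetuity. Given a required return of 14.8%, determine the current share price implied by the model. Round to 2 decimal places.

Gordon growth model: P₀ = D₁/(r − g), with D₁ = 0.24 given directly.
P₀ = 0.2400 / (0.148 − 0.04) = 0.2400 / 0.108 = 2.2222

$2.22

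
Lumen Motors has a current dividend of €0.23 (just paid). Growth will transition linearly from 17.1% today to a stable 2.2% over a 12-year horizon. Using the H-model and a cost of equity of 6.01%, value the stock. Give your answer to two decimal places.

H-model: P₀ = D₀[(1+g_L) + H(g_S−g_L)]/(r−g_L), with H = 12/2 = 6.
P₀ = 0.23 × [(1+0.022) + 6×(0.171−0.022)] / (0.0601−0.022)
   = 0.23 × 1.9160 / 0.0381 = 11.5664

€11.57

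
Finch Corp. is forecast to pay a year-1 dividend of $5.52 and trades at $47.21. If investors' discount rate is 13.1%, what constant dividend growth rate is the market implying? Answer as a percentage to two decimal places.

From P₀ = D₁/(r − g), the implied growth is g = r − D₁/P₀.
g = 0.131 − 5.52/47.21 = 0.131 − 0.11692 = 0.01408

1.41%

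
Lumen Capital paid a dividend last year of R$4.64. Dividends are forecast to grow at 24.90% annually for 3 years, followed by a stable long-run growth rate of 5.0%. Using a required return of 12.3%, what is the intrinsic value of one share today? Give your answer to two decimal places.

R$109.10

Two-stage DDM. Project D₁…D_3 at 0.249, terminal growth 0.05, discount at r = 0.123.
D_1 = 5.7954
D_2 = 7.2384
D_3 = 9.0408
Terminal value at t=3: TV = D_4/(r−g) = 9.4928/(0.123−0.05) = 130.0384
P₀ = 5.7954/(1+0.123)^1 + 7.2384/(1+0.123)^2 + 9.0408/(1+0.123)^3 + 130.0384/(1+0.123)^3 = 109.1028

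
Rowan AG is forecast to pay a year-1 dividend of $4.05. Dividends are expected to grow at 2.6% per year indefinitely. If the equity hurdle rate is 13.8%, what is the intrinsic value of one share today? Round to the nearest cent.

$36.16

Gordon growth model: P₀ = D₁/(r − g), with D₁ = 4.05 given directly.
P₀ = 4.0500 / (0.138 − 0.026) = 4.0500 / 0.112 = 36.1607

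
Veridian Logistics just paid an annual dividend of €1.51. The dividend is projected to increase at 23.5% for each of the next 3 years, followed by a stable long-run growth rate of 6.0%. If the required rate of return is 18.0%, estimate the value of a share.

Two-stage DDM. Project D₁…D_3 at 0.235, terminal growth 0.06, discount at r = 0.18.
D_1 = 1.8648
D_2 = 2.3031
D_3 = 2.8443
Terminal value at t=3: TV = D_4/(r−g) = 3.0150/(0.18−0.06) = 25.1248
P₀ = 1.8648/(1+0.18)^1 + 2.3031/(1+0.18)^2 + 2.8443/(1+0.18)^3 + 25.1248/(1+0.18)^3 = 20.2573

€20.26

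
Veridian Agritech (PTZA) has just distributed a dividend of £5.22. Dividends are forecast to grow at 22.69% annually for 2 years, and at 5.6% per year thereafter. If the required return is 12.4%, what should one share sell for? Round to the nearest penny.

Two-stage DDM. Project D₁…D_2 at 0.2269, terminal growth 0.056, discount at r = 0.124.
D_1 = 6.4044
D_2 = 7.8576
Terminal value at t=2: TV = D_3/(r−g) = 8.2976/(0.124−0.056) = 122.0236
P₀ = 6.4044/(1+0.124)^1 + 7.8576/(1+0.124)^2 + 122.0236/(1+0.124)^2 = 108.5027

£108.50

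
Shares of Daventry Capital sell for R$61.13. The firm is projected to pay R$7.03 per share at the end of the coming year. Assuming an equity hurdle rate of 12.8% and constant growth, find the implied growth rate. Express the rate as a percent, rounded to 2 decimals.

From P₀ = D₁/(r − g), the implied growth is g = r − D₁/P₀.
g = 0.128 − 7.03/61.13 = 0.128 − 0.11500 = 0.01300

1.30%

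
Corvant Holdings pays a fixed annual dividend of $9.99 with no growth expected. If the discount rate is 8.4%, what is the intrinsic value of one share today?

Zero-growth DDM (perpetuity): P₀ = D/r = 9.99 / 0.084 = 118.9286

$118.93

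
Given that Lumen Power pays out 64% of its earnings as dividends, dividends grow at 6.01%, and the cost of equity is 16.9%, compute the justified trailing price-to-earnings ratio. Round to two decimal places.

6.23

Justified trailing P/E = b(1+g)/(r−g) = 0.64×(1+0.0601)/(0.169−0.0601) = 6.2302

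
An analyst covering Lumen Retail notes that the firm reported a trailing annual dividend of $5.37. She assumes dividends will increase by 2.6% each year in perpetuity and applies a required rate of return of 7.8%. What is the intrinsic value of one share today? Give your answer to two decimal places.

$105.95

Gordon growth model: P₀ = D₁/(r − g). D₁ = 5.37 × (1 + 0.026) = 5.5096.
P₀ = 5.5096 / (0.078 − 0.026) = 5.5096 / 0.052 = 105.9542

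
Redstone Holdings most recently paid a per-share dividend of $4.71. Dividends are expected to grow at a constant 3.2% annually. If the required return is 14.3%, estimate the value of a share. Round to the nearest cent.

Gordon growth model: P₀ = D₁/(r − g). D₁ = 4.71 × (1 + 0.032) = 4.8607.
P₀ = 4.8607 / (0.143 − 0.032) = 4.8607 / 0.111 = 43.7903

$43.79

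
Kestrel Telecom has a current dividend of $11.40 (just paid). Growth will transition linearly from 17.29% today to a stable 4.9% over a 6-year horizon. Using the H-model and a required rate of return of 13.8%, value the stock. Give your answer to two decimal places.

H-model: P₀ = D₀[(1+g_L) + H(g_S−g_L)]/(r−g_L), with H = 6/2 = 3.
P₀ = 11.40 × [(1+0.049) + 3×(0.1729−0.049)] / (0.138−0.049)
   = 11.40 × 1.4207 / 0.089 = 181.9773

$181.98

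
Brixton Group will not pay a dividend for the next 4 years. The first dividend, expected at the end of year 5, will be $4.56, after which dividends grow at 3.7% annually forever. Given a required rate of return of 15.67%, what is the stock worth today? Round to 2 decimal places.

$21.28

Deferred-dividend DDM. At t=4 the remaining stream is a growing perpetuity with first payment D_5 = 4.56.
V_4 = D_5/(r−g) = 4.56/(0.1567−0.037) = 38.0952
P₀ = V_4/(1+r)^4 = 38.0952/(1+0.1567)^4 = 21.2808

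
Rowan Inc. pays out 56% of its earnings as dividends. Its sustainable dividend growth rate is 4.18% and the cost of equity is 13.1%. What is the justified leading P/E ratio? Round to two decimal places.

Justified leading P/E = b/(r−g) = 0.56/(0.131−0.0418) = 6.2780

6.28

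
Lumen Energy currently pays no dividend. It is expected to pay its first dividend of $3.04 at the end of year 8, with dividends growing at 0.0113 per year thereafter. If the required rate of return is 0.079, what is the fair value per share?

$26.37

Deferred-dividend DDM. At t=7 the remaining stream is a growing perpetuity with first payment D_8 = 3.04.
V_7 = D_8/(r−g) = 3.04/(0.079−0.0113) = 44.9040
P₀ = V_7/(1+r)^7 = 44.9040/(1+0.079)^7 = 26.3715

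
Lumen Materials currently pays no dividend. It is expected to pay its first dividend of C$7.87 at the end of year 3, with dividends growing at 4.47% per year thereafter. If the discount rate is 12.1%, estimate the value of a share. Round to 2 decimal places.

C$82.08

Deferred-dividend DDM. At t=2 the remaining stream is a growing perpetuity with first payment D_3 = 7.87.
V_2 = D_3/(r−g) = 7.87/(0.121−0.0447) = 103.1455
P₀ = V_2/(1+r)^2 = 103.1455/(1+0.121)^2 = 82.0803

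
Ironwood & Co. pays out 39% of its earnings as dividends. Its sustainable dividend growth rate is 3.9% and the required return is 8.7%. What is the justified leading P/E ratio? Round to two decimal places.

8.13

Justified leading P/E = b/(r−g) = 0.39/(0.087−0.039) = 8.1250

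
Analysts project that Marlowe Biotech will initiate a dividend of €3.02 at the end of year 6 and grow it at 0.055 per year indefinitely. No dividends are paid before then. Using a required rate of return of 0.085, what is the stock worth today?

€66.95

Deferred-dividend DDM. At t=5 the remaining stream is a growing perpetuity with first payment D_6 = 3.02.
V_5 = D_6/(r−g) = 3.02/(0.085−0.055) = 100.6667
P₀ = V_5/(1+r)^5 = 100.6667/(1+0.085)^5 = 66.9479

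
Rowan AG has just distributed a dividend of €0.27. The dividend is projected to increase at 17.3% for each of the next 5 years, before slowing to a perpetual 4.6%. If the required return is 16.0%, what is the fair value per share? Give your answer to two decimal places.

€4.02

Two-stage DDM. Project D₁…D_5 at 0.173, terminal growth 0.046, discount at r = 0.16.
D_1 = 0.3167
D_2 = 0.3715
D_3 = 0.4358
D_4 = 0.5112
D_5 = 0.5996
Terminal value at t=5: TV = D_6/(r−g) = 0.6272/(0.16−0.046) = 5.5015
P₀ = 0.3167/(1+0.16)^1 + 0.3715/(1+0.16)^2 + 0.4358/(1+0.16)^3 + 0.5112/(1+0.16)^4 + 0.5996/(1+0.16)^5 + 5.5015/(1+0.16)^5 = 4.0154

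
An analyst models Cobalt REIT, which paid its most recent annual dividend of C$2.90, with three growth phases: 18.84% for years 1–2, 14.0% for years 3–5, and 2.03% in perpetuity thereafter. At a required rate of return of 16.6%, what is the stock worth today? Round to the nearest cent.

Three-stage DDM. Project D₁…D_5; terminal Gordon value at t=5 with g = 0.0203; discount at r = 0.166.
D_1 = 3.4464
D_2 = 4.0957
D_3 = 4.6690
D_4 = 5.3227
D_5 = 6.0679
TV_5 = 6.1911/(0.166−0.0203) = 42.4919
P₀ = Σ Dₜ/(1+r)ᵗ + TV_5/(1+r)^5 = 34.3244

C$34.32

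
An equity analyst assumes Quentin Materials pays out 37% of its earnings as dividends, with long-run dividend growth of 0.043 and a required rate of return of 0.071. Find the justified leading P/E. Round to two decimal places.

13.21

Justified leading P/E = b/(r−g) = 0.37/(0.071−0.043) = 13.2143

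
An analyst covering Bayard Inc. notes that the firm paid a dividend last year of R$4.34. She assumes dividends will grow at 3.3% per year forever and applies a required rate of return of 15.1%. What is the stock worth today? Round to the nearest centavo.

R$37.99

Gordon growth model: P₀ = D₁/(r − g). D₁ = 4.34 × (1 + 0.033) = 4.4832.
P₀ = 4.4832 / (0.151 − 0.033) = 4.4832 / 0.118 = 37.9934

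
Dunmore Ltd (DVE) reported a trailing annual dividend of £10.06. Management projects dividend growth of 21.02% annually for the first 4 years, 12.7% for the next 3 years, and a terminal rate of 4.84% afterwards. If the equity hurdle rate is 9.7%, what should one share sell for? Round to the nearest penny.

Three-stage DDM. Project D₁…D_7; terminal Gordon value at t=7 with g = 0.0484; discount at r = 0.097.
D_1 = 12.1746
D_2 = 14.7337
D_3 = 17.8307
D_4 = 21.5788
D_5 = 24.3193
D_6 = 27.4078
D_7 = 30.8886
TV_7 = 32.3836/(0.097−0.0484) = 666.3295
P₀ = Σ Dₜ/(1+r)ᵗ + TV_7/(1+r)^7 = 447.4718

£447.47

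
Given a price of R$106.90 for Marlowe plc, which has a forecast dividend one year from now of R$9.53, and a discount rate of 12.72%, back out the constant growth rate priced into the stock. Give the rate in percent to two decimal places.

3.81%

From P₀ = D₁/(r − g), the implied growth is g = r − D₁/P₀.
g = 0.1272 − 9.53/106.90 = 0.1272 − 0.08915 = 0.03805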